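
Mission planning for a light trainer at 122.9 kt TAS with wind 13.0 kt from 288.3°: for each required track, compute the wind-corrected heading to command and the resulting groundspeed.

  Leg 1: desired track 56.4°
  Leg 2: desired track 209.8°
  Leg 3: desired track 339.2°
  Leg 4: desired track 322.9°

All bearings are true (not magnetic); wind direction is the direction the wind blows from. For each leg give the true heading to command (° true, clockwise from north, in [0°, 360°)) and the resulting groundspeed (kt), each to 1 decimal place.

Leg 1: desired track 56.4°; wind correction -4.8° → command heading 51.6°, groundspeed 130.5 kt
Leg 2: desired track 209.8°; wind correction +5.9° → command heading 215.7°, groundspeed 119.6 kt
Leg 3: desired track 339.2°; wind correction -4.7° → command heading 334.5°, groundspeed 114.3 kt
Leg 4: desired track 322.9°; wind correction -3.4° → command heading 319.5°, groundspeed 112.0 kt

Leg 1: heading=51.6°, groundspeed=130.5 kt
Leg 2: heading=215.7°, groundspeed=119.6 kt
Leg 3: heading=334.5°, groundspeed=114.3 kt
Leg 4: heading=319.5°, groundspeed=112.0 kt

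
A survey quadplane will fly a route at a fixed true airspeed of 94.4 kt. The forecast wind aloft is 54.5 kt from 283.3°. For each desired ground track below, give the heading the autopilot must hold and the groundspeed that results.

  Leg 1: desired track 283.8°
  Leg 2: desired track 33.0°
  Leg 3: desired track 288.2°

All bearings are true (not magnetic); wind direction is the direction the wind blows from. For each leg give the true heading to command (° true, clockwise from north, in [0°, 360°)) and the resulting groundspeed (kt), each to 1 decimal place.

Leg 1: desired track 283.8°; wind correction -0.3° → command heading 283.5°, groundspeed 39.9 kt
Leg 2: desired track 33.0°; wind correction -32.9° → command heading 0.1°, groundspeed 97.6 kt
Leg 3: desired track 288.2°; wind correction -2.8° → command heading 285.4°, groundspeed 40.0 kt

Leg 1: heading=283.5°, groundspeed=39.9 kt
Leg 2: heading=0.1°, groundspeed=97.6 kt
Leg 3: heading=285.4°, groundspeed=40.0 kt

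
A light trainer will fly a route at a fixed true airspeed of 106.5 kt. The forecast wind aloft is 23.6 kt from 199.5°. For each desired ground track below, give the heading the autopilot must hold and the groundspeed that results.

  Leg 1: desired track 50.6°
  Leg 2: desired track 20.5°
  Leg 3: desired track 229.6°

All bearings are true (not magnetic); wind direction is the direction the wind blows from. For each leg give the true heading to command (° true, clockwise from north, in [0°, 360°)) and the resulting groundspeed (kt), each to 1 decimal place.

Leg 1: heading=57.2°, groundspeed=126.0 kt
Leg 2: heading=20.7°, groundspeed=130.1 kt
Leg 3: heading=223.2°, groundspeed=85.4 kt

Leg 1: desired track 50.6°; wind correction +6.6° → command heading 57.2°, groundspeed 126.0 kt
Leg 2: desired track 20.5°; wind correction +0.2° → command heading 20.7°, groundspeed 130.1 kt
Leg 3: desired track 229.6°; wind correction -6.4° → command heading 223.2°, groundspeed 85.4 kt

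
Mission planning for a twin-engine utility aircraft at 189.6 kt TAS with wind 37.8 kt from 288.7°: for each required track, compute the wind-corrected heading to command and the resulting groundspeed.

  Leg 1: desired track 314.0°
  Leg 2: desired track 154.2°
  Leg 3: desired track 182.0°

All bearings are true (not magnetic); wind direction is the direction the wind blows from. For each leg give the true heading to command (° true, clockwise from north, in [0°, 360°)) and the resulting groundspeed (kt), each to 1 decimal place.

Leg 1: heading=309.1°, groundspeed=154.7 kt
Leg 2: heading=162.4°, groundspeed=214.2 kt
Leg 3: heading=193.0°, groundspeed=197.0 kt

Leg 1: desired track 314.0°; wind correction -4.9° → command heading 309.1°, groundspeed 154.7 kt
Leg 2: desired track 154.2°; wind correction +8.2° → command heading 162.4°, groundspeed 214.2 kt
Leg 3: desired track 182.0°; wind correction +11.0° → command heading 193.0°, groundspeed 197.0 kt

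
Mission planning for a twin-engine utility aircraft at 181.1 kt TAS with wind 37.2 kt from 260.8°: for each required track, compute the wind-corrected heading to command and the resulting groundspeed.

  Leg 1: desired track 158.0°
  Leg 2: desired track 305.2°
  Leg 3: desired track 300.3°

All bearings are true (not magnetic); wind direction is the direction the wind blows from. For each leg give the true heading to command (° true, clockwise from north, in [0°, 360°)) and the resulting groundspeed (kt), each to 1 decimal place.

Leg 1: heading=169.6°, groundspeed=185.7 kt
Leg 2: heading=296.9°, groundspeed=152.6 kt
Leg 3: heading=292.8°, groundspeed=150.8 kt

Leg 1: desired track 158.0°; wind correction +11.6° → command heading 169.6°, groundspeed 185.7 kt
Leg 2: desired track 305.2°; wind correction -8.3° → command heading 296.9°, groundspeed 152.6 kt
Leg 3: desired track 300.3°; wind correction -7.5° → command heading 292.8°, groundspeed 150.8 kt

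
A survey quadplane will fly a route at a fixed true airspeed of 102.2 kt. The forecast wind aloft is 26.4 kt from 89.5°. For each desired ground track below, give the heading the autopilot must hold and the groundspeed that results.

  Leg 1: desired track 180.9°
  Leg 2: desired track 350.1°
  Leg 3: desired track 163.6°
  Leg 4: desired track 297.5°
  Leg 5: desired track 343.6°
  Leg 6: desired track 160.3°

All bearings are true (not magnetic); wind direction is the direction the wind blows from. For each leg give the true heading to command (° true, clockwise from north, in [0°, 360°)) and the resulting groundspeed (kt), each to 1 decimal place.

Leg 1: desired track 180.9°; wind correction -15.0° → command heading 165.9°, groundspeed 99.4 kt
Leg 2: desired track 350.1°; wind correction +14.8° → command heading 4.9°, groundspeed 103.1 kt
Leg 3: desired track 163.6°; wind correction -14.4° → command heading 149.2°, groundspeed 91.8 kt
Leg 4: desired track 297.5°; wind correction +7.0° → command heading 304.5°, groundspeed 124.8 kt
Leg 5: desired track 343.6°; wind correction +14.4° → command heading 358.0°, groundspeed 106.2 kt
Leg 6: desired track 160.3°; wind correction -14.1° → command heading 146.2°, groundspeed 90.4 kt

Leg 1: heading=165.9°, groundspeed=99.4 kt
Leg 2: heading=4.9°, groundspeed=103.1 kt
Leg 3: heading=149.2°, groundspeed=91.8 kt
Leg 4: heading=304.5°, groundspeed=124.8 kt
Leg 5: heading=358.0°, groundspeed=106.2 kt
Leg 6: heading=146.2°, groundspeed=90.4 kt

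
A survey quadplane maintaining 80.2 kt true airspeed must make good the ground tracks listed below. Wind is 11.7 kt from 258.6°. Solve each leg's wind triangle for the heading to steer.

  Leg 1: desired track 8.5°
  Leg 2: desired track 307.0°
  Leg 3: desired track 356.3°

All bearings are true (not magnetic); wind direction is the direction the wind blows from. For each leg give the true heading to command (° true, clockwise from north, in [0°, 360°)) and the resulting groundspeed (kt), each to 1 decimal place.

Leg 1: heading=0.6°, groundspeed=83.4 kt
Leg 2: heading=300.7°, groundspeed=72.0 kt
Leg 3: heading=348.0°, groundspeed=80.9 kt

Leg 1: desired track 8.5°; wind correction -7.9° → command heading 0.6°, groundspeed 83.4 kt
Leg 2: desired track 307.0°; wind correction -6.3° → command heading 300.7°, groundspeed 72.0 kt
Leg 3: desired track 356.3°; wind correction -8.3° → command heading 348.0°, groundspeed 80.9 kt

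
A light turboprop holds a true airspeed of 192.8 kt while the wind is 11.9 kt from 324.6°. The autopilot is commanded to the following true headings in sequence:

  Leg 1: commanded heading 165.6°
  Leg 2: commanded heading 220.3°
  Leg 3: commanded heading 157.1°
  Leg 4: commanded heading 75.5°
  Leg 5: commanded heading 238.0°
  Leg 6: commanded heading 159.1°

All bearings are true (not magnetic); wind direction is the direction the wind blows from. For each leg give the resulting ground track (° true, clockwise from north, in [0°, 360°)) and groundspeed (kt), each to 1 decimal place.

Leg 1: track=164.4°, groundspeed=204.0 kt
Leg 2: track=216.9°, groundspeed=196.1 kt
Leg 3: track=156.4°, groundspeed=204.4 kt
Leg 4: track=78.7°, groundspeed=197.4 kt
Leg 5: track=234.5°, groundspeed=192.5 kt
Leg 6: track=158.3°, groundspeed=204.3 kt

Leg 1: heading 165.6°; drift -1.2° → track 164.4°, groundspeed 204.0 kt
Leg 2: heading 220.3°; drift -3.4° → track 216.9°, groundspeed 196.1 kt
Leg 3: heading 157.1°; drift -0.7° → track 156.4°, groundspeed 204.4 kt
Leg 4: heading 75.5°; drift +3.2° → track 78.7°, groundspeed 197.4 kt
Leg 5: heading 238.0°; drift -3.5° → track 234.5°, groundspeed 192.5 kt
Leg 6: heading 159.1°; drift -0.8° → track 158.3°, groundspeed 204.3 kt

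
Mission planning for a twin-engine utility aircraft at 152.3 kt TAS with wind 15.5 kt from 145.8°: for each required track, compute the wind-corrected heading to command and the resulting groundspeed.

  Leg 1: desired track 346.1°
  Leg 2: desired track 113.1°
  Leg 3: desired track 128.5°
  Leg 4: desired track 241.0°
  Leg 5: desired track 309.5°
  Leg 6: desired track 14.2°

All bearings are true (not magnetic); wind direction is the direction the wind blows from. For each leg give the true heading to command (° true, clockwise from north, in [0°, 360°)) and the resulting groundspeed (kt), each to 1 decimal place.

Leg 1: desired track 346.1°; wind correction +2.0° → command heading 348.1°, groundspeed 166.7 kt
Leg 2: desired track 113.1°; wind correction +3.2° → command heading 116.3°, groundspeed 139.0 kt
Leg 3: desired track 128.5°; wind correction +1.7° → command heading 130.2°, groundspeed 137.4 kt
Leg 4: desired track 241.0°; wind correction -5.8° → command heading 235.2°, groundspeed 152.9 kt
Leg 5: desired track 309.5°; wind correction -1.6° → command heading 307.9°, groundspeed 167.1 kt
Leg 6: desired track 14.2°; wind correction +4.4° → command heading 18.6°, groundspeed 162.1 kt

Leg 1: heading=348.1°, groundspeed=166.7 kt
Leg 2: heading=116.3°, groundspeed=139.0 kt
Leg 3: heading=130.2°, groundspeed=137.4 kt
Leg 4: heading=235.2°, groundspeed=152.9 kt
Leg 5: heading=307.9°, groundspeed=167.1 kt
Leg 6: heading=18.6°, groundspeed=162.1 kt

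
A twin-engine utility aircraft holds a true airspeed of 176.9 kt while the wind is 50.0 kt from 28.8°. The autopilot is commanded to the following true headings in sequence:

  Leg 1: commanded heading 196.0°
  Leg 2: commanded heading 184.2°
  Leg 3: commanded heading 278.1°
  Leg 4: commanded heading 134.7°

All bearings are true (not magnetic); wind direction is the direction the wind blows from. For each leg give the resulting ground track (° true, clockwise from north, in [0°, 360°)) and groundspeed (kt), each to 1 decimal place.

Leg 1: track=198.8°, groundspeed=225.9 kt
Leg 2: track=189.5°, groundspeed=223.3 kt
Leg 3: track=264.6°, groundspeed=200.1 kt
Leg 4: track=148.9°, groundspeed=196.6 kt

Leg 1: heading 196.0°; drift +2.8° → track 198.8°, groundspeed 225.9 kt
Leg 2: heading 184.2°; drift +5.3° → track 189.5°, groundspeed 223.3 kt
Leg 3: heading 278.1°; drift -13.5° → track 264.6°, groundspeed 200.1 kt
Leg 4: heading 134.7°; drift +14.2° → track 148.9°, groundspeed 196.6 kt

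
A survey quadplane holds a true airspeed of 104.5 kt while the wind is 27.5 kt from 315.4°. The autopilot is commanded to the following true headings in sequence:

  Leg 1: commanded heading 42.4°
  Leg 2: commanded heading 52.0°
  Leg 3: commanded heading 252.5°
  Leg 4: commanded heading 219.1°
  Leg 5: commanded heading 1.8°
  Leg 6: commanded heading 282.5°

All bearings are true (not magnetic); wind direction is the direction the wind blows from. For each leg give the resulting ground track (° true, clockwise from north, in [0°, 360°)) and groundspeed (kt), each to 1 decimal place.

Leg 1: track=57.3°, groundspeed=106.7 kt
Leg 2: track=66.2°, groundspeed=111.1 kt
Leg 3: track=237.6°, groundspeed=95.2 kt
Leg 4: track=204.8°, groundspeed=110.9 kt
Leg 5: track=14.9°, groundspeed=87.8 kt
Leg 6: track=272.1°, groundspeed=82.8 kt

Leg 1: heading 42.4°; drift +14.9° → track 57.3°, groundspeed 106.7 kt
Leg 2: heading 52.0°; drift +14.2° → track 66.2°, groundspeed 111.1 kt
Leg 3: heading 252.5°; drift -14.9° → track 237.6°, groundspeed 95.2 kt
Leg 4: heading 219.1°; drift -14.3° → track 204.8°, groundspeed 110.9 kt
Leg 5: heading 1.8°; drift +13.1° → track 14.9°, groundspeed 87.8 kt
Leg 6: heading 282.5°; drift -10.4° → track 272.1°, groundspeed 82.8 kt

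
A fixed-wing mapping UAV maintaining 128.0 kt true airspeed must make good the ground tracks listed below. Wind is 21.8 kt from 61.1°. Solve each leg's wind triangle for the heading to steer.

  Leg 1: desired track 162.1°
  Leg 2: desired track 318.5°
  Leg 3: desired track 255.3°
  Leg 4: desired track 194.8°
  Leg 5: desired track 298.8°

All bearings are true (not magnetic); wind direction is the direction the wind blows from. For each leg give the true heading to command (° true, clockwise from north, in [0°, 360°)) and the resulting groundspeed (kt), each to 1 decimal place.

Leg 1: heading=152.5°, groundspeed=130.4 kt
Leg 2: heading=328.1°, groundspeed=131.0 kt
Leg 3: heading=257.7°, groundspeed=149.0 kt
Leg 4: heading=187.7°, groundspeed=142.1 kt
Leg 5: heading=307.1°, groundspeed=138.3 kt

Leg 1: desired track 162.1°; wind correction -9.6° → command heading 152.5°, groundspeed 130.4 kt
Leg 2: desired track 318.5°; wind correction +9.6° → command heading 328.1°, groundspeed 131.0 kt
Leg 3: desired track 255.3°; wind correction +2.4° → command heading 257.7°, groundspeed 149.0 kt
Leg 4: desired track 194.8°; wind correction -7.1° → command heading 187.7°, groundspeed 142.1 kt
Leg 5: desired track 298.8°; wind correction +8.3° → command heading 307.1°, groundspeed 138.3 kt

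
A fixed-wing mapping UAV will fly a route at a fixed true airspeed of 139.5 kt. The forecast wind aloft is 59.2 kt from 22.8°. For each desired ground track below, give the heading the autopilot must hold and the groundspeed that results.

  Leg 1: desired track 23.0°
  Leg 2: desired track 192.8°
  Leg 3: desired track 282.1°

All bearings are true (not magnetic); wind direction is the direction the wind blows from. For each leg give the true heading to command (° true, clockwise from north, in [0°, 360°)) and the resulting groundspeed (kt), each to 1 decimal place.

Leg 1: desired track 23.0°; wind correction -0.1° → command heading 22.9°, groundspeed 80.3 kt
Leg 2: desired track 192.8°; wind correction -4.2° → command heading 188.6°, groundspeed 197.4 kt
Leg 3: desired track 282.1°; wind correction +24.6° → command heading 306.7°, groundspeed 137.8 kt

Leg 1: heading=22.9°, groundspeed=80.3 kt
Leg 2: heading=188.6°, groundspeed=197.4 kt
Leg 3: heading=306.7°, groundspeed=137.8 kt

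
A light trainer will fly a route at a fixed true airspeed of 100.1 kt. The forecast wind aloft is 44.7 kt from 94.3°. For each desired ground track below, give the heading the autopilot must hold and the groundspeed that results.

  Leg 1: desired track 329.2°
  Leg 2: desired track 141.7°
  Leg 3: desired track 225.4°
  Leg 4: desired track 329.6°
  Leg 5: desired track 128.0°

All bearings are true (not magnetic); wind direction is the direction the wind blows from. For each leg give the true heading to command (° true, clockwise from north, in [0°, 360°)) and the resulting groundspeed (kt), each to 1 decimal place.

Leg 1: desired track 329.2°; wind correction +21.4° → command heading 350.6°, groundspeed 118.9 kt
Leg 2: desired track 141.7°; wind correction -19.2° → command heading 122.5°, groundspeed 64.3 kt
Leg 3: desired track 225.4°; wind correction -19.7° → command heading 205.7°, groundspeed 123.6 kt
Leg 4: desired track 329.6°; wind correction +21.5° → command heading 351.1°, groundspeed 118.6 kt
Leg 5: desired track 128.0°; wind correction -14.3° → command heading 113.7°, groundspeed 59.8 kt

Leg 1: heading=350.6°, groundspeed=118.9 kt
Leg 2: heading=122.5°, groundspeed=64.3 kt
Leg 3: heading=205.7°, groundspeed=123.6 kt
Leg 4: heading=351.1°, groundspeed=118.6 kt
Leg 5: heading=113.7°, groundspeed=59.8 kt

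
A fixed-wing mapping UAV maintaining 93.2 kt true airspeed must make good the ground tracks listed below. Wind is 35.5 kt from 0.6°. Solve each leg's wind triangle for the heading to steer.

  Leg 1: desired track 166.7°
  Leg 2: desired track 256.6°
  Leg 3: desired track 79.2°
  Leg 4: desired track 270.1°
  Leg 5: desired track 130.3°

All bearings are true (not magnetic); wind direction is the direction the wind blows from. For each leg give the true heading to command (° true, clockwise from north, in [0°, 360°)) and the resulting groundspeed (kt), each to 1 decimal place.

Leg 1: desired track 166.7°; wind correction -5.3° → command heading 161.4°, groundspeed 127.3 kt
Leg 2: desired track 256.6°; wind correction +21.7° → command heading 278.3°, groundspeed 95.2 kt
Leg 3: desired track 79.2°; wind correction -21.9° → command heading 57.3°, groundspeed 79.4 kt
Leg 4: desired track 270.1°; wind correction +22.4° → command heading 292.5°, groundspeed 86.5 kt
Leg 5: desired track 130.3°; wind correction -17.0° → command heading 113.3°, groundspeed 111.8 kt

Leg 1: heading=161.4°, groundspeed=127.3 kt
Leg 2: heading=278.3°, groundspeed=95.2 kt
Leg 3: heading=57.3°, groundspeed=79.4 kt
Leg 4: heading=292.5°, groundspeed=86.5 kt
Leg 5: heading=113.3°, groundspeed=111.8 kt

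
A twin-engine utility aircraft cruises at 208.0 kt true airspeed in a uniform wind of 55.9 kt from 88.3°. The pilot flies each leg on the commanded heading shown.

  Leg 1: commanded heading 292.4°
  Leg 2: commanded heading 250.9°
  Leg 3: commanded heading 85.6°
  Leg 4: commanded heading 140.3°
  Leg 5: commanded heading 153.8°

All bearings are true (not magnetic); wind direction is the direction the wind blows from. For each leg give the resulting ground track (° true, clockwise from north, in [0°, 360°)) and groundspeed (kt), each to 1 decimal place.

Leg 1: heading 292.4°; drift -5.0° → track 287.4°, groundspeed 260.0 kt
Leg 2: heading 250.9°; drift +3.7° → track 254.6°, groundspeed 261.9 kt
Leg 3: heading 85.6°; drift -1.0° → track 84.6°, groundspeed 152.2 kt
Leg 4: heading 140.3°; drift +14.2° → track 154.5°, groundspeed 179.1 kt
Leg 5: heading 153.8°; drift +15.4° → track 169.2°, groundspeed 191.7 kt

Leg 1: track=287.4°, groundspeed=260.0 kt
Leg 2: track=254.6°, groundspeed=261.9 kt
Leg 3: track=84.6°, groundspeed=152.2 kt
Leg 4: track=154.5°, groundspeed=179.1 kt
Leg 5: track=169.2°, groundspeed=191.7 kt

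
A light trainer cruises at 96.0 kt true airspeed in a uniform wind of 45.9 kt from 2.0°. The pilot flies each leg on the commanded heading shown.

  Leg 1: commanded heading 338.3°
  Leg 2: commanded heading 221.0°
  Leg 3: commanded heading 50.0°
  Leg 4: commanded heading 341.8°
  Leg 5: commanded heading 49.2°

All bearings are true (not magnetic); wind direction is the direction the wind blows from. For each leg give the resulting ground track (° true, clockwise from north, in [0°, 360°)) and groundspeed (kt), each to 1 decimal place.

Leg 1: track=319.4°, groundspeed=57.0 kt
Leg 2: track=208.6°, groundspeed=134.8 kt
Leg 3: track=77.6°, groundspeed=73.7 kt
Leg 4: track=325.1°, groundspeed=55.2 kt
Leg 5: track=76.7°, groundspeed=73.0 kt

Leg 1: heading 338.3°; drift -18.9° → track 319.4°, groundspeed 57.0 kt
Leg 2: heading 221.0°; drift -12.4° → track 208.6°, groundspeed 134.8 kt
Leg 3: heading 50.0°; drift +27.6° → track 77.6°, groundspeed 73.7 kt
Leg 4: heading 341.8°; drift -16.7° → track 325.1°, groundspeed 55.2 kt
Leg 5: heading 49.2°; drift +27.5° → track 76.7°, groundspeed 73.0 kt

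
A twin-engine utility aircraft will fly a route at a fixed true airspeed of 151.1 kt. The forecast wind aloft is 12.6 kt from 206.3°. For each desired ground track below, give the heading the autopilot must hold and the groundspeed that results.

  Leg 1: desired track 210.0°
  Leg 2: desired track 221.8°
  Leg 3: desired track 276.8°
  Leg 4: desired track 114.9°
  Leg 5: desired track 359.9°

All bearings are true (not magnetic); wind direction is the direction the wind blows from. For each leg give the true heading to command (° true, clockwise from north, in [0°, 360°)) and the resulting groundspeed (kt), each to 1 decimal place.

Leg 1: desired track 210.0°; wind correction -0.3° → command heading 209.7°, groundspeed 138.5 kt
Leg 2: desired track 221.8°; wind correction -1.3° → command heading 220.5°, groundspeed 138.9 kt
Leg 3: desired track 276.8°; wind correction -4.5° → command heading 272.3°, groundspeed 146.4 kt
Leg 4: desired track 114.9°; wind correction +4.8° → command heading 119.7°, groundspeed 150.9 kt
Leg 5: desired track 359.9°; wind correction -2.1° → command heading 357.8°, groundspeed 162.3 kt

Leg 1: heading=209.7°, groundspeed=138.5 kt
Leg 2: heading=220.5°, groundspeed=138.9 kt
Leg 3: heading=272.3°, groundspeed=146.4 kt
Leg 4: heading=119.7°, groundspeed=150.9 kt
Leg 5: heading=357.8°, groundspeed=162.3 kt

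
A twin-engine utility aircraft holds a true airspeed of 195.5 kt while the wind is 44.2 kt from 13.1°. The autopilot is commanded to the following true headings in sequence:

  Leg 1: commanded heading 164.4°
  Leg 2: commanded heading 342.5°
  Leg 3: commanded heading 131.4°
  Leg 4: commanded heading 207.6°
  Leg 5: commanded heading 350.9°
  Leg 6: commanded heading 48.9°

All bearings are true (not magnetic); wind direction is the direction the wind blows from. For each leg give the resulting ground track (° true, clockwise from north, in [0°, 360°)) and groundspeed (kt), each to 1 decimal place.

Leg 1: track=169.6°, groundspeed=235.2 kt
Leg 2: track=334.4°, groundspeed=159.1 kt
Leg 3: track=141.6°, groundspeed=219.9 kt
Leg 4: track=204.9°, groundspeed=238.5 kt
Leg 5: track=344.7°, groundspeed=155.5 kt
Leg 6: track=58.1°, groundspeed=161.7 kt

Leg 1: heading 164.4°; drift +5.2° → track 169.6°, groundspeed 235.2 kt
Leg 2: heading 342.5°; drift -8.1° → track 334.4°, groundspeed 159.1 kt
Leg 3: heading 131.4°; drift +10.2° → track 141.6°, groundspeed 219.9 kt
Leg 4: heading 207.6°; drift -2.7° → track 204.9°, groundspeed 238.5 kt
Leg 5: heading 350.9°; drift -6.2° → track 344.7°, groundspeed 155.5 kt
Leg 6: heading 48.9°; drift +9.2° → track 58.1°, groundspeed 161.7 kt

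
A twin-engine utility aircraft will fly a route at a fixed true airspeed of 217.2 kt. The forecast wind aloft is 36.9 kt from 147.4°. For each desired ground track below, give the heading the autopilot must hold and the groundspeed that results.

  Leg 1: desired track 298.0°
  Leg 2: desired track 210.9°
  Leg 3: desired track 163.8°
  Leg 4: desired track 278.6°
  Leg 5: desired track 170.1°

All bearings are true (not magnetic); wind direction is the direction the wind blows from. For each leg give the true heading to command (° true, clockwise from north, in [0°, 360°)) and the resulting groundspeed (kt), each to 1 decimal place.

Leg 1: desired track 298.0°; wind correction -4.8° → command heading 293.2°, groundspeed 248.6 kt
Leg 2: desired track 210.9°; wind correction -8.7° → command heading 202.2°, groundspeed 198.2 kt
Leg 3: desired track 163.8°; wind correction -2.7° → command heading 161.1°, groundspeed 181.6 kt
Leg 4: desired track 278.6°; wind correction -7.3° → command heading 271.3°, groundspeed 239.7 kt
Leg 5: desired track 170.1°; wind correction -3.8° → command heading 166.3°, groundspeed 182.7 kt

Leg 1: heading=293.2°, groundspeed=248.6 kt
Leg 2: heading=202.2°, groundspeed=198.2 kt
Leg 3: heading=161.1°, groundspeed=181.6 kt
Leg 4: heading=271.3°, groundspeed=239.7 kt
Leg 5: heading=166.3°, groundspeed=182.7 kt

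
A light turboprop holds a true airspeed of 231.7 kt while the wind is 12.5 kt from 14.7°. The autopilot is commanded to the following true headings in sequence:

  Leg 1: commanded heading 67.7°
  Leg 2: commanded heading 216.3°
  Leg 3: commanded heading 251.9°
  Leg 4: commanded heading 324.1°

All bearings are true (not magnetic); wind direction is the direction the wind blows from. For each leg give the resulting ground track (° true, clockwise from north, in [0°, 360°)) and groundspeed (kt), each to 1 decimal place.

Leg 1: track=70.2°, groundspeed=224.4 kt
Leg 2: track=215.2°, groundspeed=243.4 kt
Leg 3: track=249.4°, groundspeed=238.7 kt
Leg 4: track=321.6°, groundspeed=224.0 kt

Leg 1: heading 67.7°; drift +2.5° → track 70.2°, groundspeed 224.4 kt
Leg 2: heading 216.3°; drift -1.1° → track 215.2°, groundspeed 243.4 kt
Leg 3: heading 251.9°; drift -2.5° → track 249.4°, groundspeed 238.7 kt
Leg 4: heading 324.1°; drift -2.5° → track 321.6°, groundspeed 224.0 kt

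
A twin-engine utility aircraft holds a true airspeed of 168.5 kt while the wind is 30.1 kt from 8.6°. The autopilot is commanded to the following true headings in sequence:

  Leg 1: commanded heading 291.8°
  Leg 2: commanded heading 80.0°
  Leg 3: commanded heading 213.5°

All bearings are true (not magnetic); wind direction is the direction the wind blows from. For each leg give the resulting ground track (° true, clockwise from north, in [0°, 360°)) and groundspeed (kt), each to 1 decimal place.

Leg 1: track=281.5°, groundspeed=164.3 kt
Leg 2: track=90.2°, groundspeed=161.4 kt
Leg 3: track=209.8°, groundspeed=196.2 kt

Leg 1: heading 291.8°; drift -10.3° → track 281.5°, groundspeed 164.3 kt
Leg 2: heading 80.0°; drift +10.2° → track 90.2°, groundspeed 161.4 kt
Leg 3: heading 213.5°; drift -3.7° → track 209.8°, groundspeed 196.2 kt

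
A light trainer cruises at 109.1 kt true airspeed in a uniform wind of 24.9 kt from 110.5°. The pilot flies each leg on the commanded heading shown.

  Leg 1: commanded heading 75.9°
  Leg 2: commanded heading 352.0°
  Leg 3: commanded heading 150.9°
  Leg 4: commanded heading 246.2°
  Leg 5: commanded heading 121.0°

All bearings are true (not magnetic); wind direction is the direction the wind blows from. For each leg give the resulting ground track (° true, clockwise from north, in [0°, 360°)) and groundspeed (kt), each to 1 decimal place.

Leg 1: heading 75.9°; drift -9.1° → track 66.8°, groundspeed 89.7 kt
Leg 2: heading 352.0°; drift -10.3° → track 341.7°, groundspeed 122.9 kt
Leg 3: heading 150.9°; drift +10.2° → track 161.1°, groundspeed 91.6 kt
Leg 4: heading 246.2°; drift +7.8° → track 254.0°, groundspeed 128.1 kt
Leg 5: heading 121.0°; drift +3.1° → track 124.1°, groundspeed 84.7 kt

Leg 1: track=66.8°, groundspeed=89.7 kt
Leg 2: track=341.7°, groundspeed=122.9 kt
Leg 3: track=161.1°, groundspeed=91.6 kt
Leg 4: track=254.0°, groundspeed=128.1 kt
Leg 5: track=124.1°, groundspeed=84.7 kt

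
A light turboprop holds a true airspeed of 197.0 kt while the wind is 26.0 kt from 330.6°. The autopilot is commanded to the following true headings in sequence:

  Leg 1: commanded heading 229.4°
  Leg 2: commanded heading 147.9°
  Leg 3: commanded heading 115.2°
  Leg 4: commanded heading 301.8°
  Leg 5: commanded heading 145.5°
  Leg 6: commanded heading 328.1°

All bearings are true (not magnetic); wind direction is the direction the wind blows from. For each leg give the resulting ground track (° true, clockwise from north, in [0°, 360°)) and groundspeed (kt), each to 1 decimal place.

Leg 1: track=222.2°, groundspeed=203.7 kt
Leg 2: track=148.2°, groundspeed=223.0 kt
Leg 3: track=119.1°, groundspeed=218.7 kt
Leg 4: track=297.7°, groundspeed=174.7 kt
Leg 5: track=146.1°, groundspeed=222.9 kt
Leg 6: track=327.7°, groundspeed=171.0 kt

Leg 1: heading 229.4°; drift -7.2° → track 222.2°, groundspeed 203.7 kt
Leg 2: heading 147.9°; drift +0.3° → track 148.2°, groundspeed 223.0 kt
Leg 3: heading 115.2°; drift +3.9° → track 119.1°, groundspeed 218.7 kt
Leg 4: heading 301.8°; drift -4.1° → track 297.7°, groundspeed 174.7 kt
Leg 5: heading 145.5°; drift +0.6° → track 146.1°, groundspeed 222.9 kt
Leg 6: heading 328.1°; drift -0.4° → track 327.7°, groundspeed 171.0 kt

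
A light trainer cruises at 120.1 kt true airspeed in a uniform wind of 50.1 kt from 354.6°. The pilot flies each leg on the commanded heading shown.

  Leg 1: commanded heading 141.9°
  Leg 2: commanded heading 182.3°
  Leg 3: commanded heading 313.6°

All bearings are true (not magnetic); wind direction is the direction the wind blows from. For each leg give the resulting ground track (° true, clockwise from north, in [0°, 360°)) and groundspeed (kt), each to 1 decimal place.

Leg 1: heading 141.9°; drift +9.5° → track 151.4°, groundspeed 164.5 kt
Leg 2: heading 182.3°; drift -2.3° → track 180.0°, groundspeed 169.9 kt
Leg 3: heading 313.6°; drift -21.8° → track 291.8°, groundspeed 88.6 kt

Leg 1: track=151.4°, groundspeed=164.5 kt
Leg 2: track=180.0°, groundspeed=169.9 kt
Leg 3: track=291.8°, groundspeed=88.6 kt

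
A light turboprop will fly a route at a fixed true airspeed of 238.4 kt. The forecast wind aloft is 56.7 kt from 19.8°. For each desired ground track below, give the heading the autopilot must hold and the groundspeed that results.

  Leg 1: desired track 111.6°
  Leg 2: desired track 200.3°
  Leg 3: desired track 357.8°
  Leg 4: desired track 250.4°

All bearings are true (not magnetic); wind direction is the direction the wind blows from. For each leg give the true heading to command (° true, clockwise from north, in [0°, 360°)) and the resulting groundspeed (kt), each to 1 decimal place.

Leg 1: desired track 111.6°; wind correction -13.8° → command heading 97.8°, groundspeed 233.3 kt
Leg 2: desired track 200.3°; wind correction +0.1° → command heading 200.4°, groundspeed 295.1 kt
Leg 3: desired track 357.8°; wind correction +5.1° → command heading 2.9°, groundspeed 184.9 kt
Leg 4: desired track 250.4°; wind correction +10.6° → command heading 261.0°, groundspeed 270.3 kt

Leg 1: heading=97.8°, groundspeed=233.3 kt
Leg 2: heading=200.4°, groundspeed=295.1 kt
Leg 3: heading=2.9°, groundspeed=184.9 kt
Leg 4: heading=261.0°, groundspeed=270.3 kt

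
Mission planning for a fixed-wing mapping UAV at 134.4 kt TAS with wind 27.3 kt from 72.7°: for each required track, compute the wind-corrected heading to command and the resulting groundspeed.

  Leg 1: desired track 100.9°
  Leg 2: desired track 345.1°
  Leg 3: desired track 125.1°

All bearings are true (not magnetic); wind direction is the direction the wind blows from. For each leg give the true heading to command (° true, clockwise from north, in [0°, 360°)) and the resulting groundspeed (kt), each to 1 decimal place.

Leg 1: heading=95.4°, groundspeed=109.7 kt
Leg 2: heading=356.8°, groundspeed=130.5 kt
Leg 3: heading=115.8°, groundspeed=116.0 kt

Leg 1: desired track 100.9°; wind correction -5.5° → command heading 95.4°, groundspeed 109.7 kt
Leg 2: desired track 345.1°; wind correction +11.7° → command heading 356.8°, groundspeed 130.5 kt
Leg 3: desired track 125.1°; wind correction -9.3° → command heading 115.8°, groundspeed 116.0 kt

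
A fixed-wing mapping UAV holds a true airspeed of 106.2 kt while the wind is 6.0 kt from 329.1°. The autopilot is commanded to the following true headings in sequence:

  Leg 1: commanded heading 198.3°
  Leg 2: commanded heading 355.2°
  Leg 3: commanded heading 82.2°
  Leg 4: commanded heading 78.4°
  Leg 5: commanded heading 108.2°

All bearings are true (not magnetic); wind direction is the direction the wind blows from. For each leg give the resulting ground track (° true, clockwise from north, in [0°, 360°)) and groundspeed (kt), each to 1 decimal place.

Leg 1: track=195.9°, groundspeed=110.2 kt
Leg 2: track=356.7°, groundspeed=100.8 kt
Leg 3: track=85.1°, groundspeed=108.7 kt
Leg 4: track=81.4°, groundspeed=108.3 kt
Leg 5: track=110.2°, groundspeed=110.8 kt

Leg 1: heading 198.3°; drift -2.4° → track 195.9°, groundspeed 110.2 kt
Leg 2: heading 355.2°; drift +1.5° → track 356.7°, groundspeed 100.8 kt
Leg 3: heading 82.2°; drift +2.9° → track 85.1°, groundspeed 108.7 kt
Leg 4: heading 78.4°; drift +3.0° → track 81.4°, groundspeed 108.3 kt
Leg 5: heading 108.2°; drift +2.0° → track 110.2°, groundspeed 110.8 kt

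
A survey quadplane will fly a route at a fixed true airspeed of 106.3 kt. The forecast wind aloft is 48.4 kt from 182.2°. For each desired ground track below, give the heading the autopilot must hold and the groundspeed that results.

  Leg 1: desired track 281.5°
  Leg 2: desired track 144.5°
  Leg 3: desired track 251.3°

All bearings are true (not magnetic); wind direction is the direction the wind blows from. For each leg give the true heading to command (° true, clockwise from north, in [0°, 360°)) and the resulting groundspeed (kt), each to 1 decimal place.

Leg 1: heading=254.8°, groundspeed=102.8 kt
Leg 2: heading=160.7°, groundspeed=63.8 kt
Leg 3: heading=226.1°, groundspeed=78.9 kt

Leg 1: desired track 281.5°; wind correction -26.7° → command heading 254.8°, groundspeed 102.8 kt
Leg 2: desired track 144.5°; wind correction +16.2° → command heading 160.7°, groundspeed 63.8 kt
Leg 3: desired track 251.3°; wind correction -25.2° → command heading 226.1°, groundspeed 78.9 kt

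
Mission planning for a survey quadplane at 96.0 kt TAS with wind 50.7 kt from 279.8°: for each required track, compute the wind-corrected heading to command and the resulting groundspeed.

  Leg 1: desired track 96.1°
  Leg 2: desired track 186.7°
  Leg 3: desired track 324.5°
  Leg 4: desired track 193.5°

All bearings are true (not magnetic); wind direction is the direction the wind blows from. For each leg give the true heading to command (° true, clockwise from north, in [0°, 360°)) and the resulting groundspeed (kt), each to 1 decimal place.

Leg 1: heading=94.1°, groundspeed=146.5 kt
Leg 2: heading=218.5°, groundspeed=84.3 kt
Leg 3: heading=302.7°, groundspeed=53.1 kt
Leg 4: heading=225.3°, groundspeed=78.3 kt

Leg 1: desired track 96.1°; wind correction -2.0° → command heading 94.1°, groundspeed 146.5 kt
Leg 2: desired track 186.7°; wind correction +31.8° → command heading 218.5°, groundspeed 84.3 kt
Leg 3: desired track 324.5°; wind correction -21.8° → command heading 302.7°, groundspeed 53.1 kt
Leg 4: desired track 193.5°; wind correction +31.8° → command heading 225.3°, groundspeed 78.3 kt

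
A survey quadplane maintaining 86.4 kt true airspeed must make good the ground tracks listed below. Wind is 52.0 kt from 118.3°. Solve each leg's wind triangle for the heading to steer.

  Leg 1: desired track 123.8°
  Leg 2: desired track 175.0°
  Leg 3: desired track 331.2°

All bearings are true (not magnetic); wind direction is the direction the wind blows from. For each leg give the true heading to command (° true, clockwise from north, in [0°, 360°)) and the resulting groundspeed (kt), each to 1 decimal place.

Leg 1: desired track 123.8°; wind correction -3.3° → command heading 120.5°, groundspeed 34.5 kt
Leg 2: desired track 175.0°; wind correction -30.2° → command heading 144.8°, groundspeed 46.1 kt
Leg 3: desired track 331.2°; wind correction +19.1° → command heading 350.3°, groundspeed 125.3 kt

Leg 1: heading=120.5°, groundspeed=34.5 kt
Leg 2: heading=144.8°, groundspeed=46.1 kt
Leg 3: heading=350.3°, groundspeed=125.3 kt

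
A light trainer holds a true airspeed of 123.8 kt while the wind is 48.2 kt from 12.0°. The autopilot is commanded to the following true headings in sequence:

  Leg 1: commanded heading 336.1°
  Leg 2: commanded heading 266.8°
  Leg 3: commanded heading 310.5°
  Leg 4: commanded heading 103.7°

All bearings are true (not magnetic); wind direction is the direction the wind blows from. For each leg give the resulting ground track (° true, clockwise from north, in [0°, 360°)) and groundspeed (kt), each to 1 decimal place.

Leg 1: track=317.7°, groundspeed=89.3 kt
Leg 2: track=248.0°, groundspeed=144.1 kt
Leg 3: track=287.7°, groundspeed=109.3 kt
Leg 4: track=124.7°, groundspeed=134.2 kt

Leg 1: heading 336.1°; drift -18.4° → track 317.7°, groundspeed 89.3 kt
Leg 2: heading 266.8°; drift -18.8° → track 248.0°, groundspeed 144.1 kt
Leg 3: heading 310.5°; drift -22.8° → track 287.7°, groundspeed 109.3 kt
Leg 4: heading 103.7°; drift +21.0° → track 124.7°, groundspeed 134.2 kt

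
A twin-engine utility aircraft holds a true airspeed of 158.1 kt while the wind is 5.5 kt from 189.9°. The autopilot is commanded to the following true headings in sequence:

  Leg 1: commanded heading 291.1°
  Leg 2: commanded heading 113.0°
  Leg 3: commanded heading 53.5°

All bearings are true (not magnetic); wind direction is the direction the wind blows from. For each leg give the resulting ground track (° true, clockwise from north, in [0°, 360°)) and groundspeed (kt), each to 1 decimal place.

Leg 1: track=293.0°, groundspeed=159.3 kt
Leg 2: track=111.0°, groundspeed=156.9 kt
Leg 3: track=52.2°, groundspeed=162.1 kt

Leg 1: heading 291.1°; drift +1.9° → track 293.0°, groundspeed 159.3 kt
Leg 2: heading 113.0°; drift -2.0° → track 111.0°, groundspeed 156.9 kt
Leg 3: heading 53.5°; drift -1.3° → track 52.2°, groundspeed 162.1 kt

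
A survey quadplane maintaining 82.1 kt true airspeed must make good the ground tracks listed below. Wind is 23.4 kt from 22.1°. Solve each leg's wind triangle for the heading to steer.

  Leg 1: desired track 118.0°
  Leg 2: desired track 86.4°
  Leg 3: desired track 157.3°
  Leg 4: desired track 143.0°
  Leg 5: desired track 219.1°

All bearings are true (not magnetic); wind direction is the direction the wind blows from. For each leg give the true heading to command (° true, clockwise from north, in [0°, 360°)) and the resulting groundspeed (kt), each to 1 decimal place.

Leg 1: desired track 118.0°; wind correction -16.5° → command heading 101.5°, groundspeed 81.1 kt
Leg 2: desired track 86.4°; wind correction -14.9° → command heading 71.5°, groundspeed 69.2 kt
Leg 3: desired track 157.3°; wind correction -11.6° → command heading 145.7°, groundspeed 97.0 kt
Leg 4: desired track 143.0°; wind correction -14.2° → command heading 128.8°, groundspeed 91.6 kt
Leg 5: desired track 219.1°; wind correction +4.8° → command heading 223.9°, groundspeed 104.2 kt

Leg 1: heading=101.5°, groundspeed=81.1 kt
Leg 2: heading=71.5°, groundspeed=69.2 kt
Leg 3: heading=145.7°, groundspeed=97.0 kt
Leg 4: heading=128.8°, groundspeed=91.6 kt
Leg 5: heading=223.9°, groundspeed=104.2 kt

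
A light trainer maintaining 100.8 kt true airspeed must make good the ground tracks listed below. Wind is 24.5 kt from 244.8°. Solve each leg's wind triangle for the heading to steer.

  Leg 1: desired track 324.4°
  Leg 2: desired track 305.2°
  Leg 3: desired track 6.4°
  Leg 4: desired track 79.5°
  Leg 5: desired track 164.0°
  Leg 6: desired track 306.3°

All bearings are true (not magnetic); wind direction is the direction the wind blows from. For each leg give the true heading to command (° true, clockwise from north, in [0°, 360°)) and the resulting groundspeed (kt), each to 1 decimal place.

Leg 1: desired track 324.4°; wind correction -13.8° → command heading 310.6°, groundspeed 93.5 kt
Leg 2: desired track 305.2°; wind correction -12.2° → command heading 293.0°, groundspeed 86.4 kt
Leg 3: desired track 6.4°; wind correction -11.9° → command heading 354.5°, groundspeed 111.5 kt
Leg 4: desired track 79.5°; wind correction +3.5° → command heading 83.0°, groundspeed 124.3 kt
Leg 5: desired track 164.0°; wind correction +13.9° → command heading 177.9°, groundspeed 93.9 kt
Leg 6: desired track 306.3°; wind correction -12.3° → command heading 294.0°, groundspeed 86.8 kt

Leg 1: heading=310.6°, groundspeed=93.5 kt
Leg 2: heading=293.0°, groundspeed=86.4 kt
Leg 3: heading=354.5°, groundspeed=111.5 kt
Leg 4: heading=83.0°, groundspeed=124.3 kt
Leg 5: heading=177.9°, groundspeed=93.9 kt
Leg 6: heading=294.0°, groundspeed=86.8 kt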